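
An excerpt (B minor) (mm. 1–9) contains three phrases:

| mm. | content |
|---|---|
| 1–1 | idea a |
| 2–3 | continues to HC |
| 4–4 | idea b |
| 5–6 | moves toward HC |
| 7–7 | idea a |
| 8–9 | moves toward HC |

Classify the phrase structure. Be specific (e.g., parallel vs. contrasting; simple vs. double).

The final phrase closes with a half cadence, which is not stronger than the preceding half cadence; the 3 phrases lack an overall antecedent–consequent design and so form a phrase group.

phrase group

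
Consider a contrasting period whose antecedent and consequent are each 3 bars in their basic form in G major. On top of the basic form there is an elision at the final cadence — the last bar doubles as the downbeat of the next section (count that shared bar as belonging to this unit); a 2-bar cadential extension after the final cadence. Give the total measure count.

8 measures

Basic contrasting period: 3 + 3 = 6 bars.
6 (basic form) + 2 (cadential extension) = 8.
The elision shares a bar with the next section but does not change this unit's count.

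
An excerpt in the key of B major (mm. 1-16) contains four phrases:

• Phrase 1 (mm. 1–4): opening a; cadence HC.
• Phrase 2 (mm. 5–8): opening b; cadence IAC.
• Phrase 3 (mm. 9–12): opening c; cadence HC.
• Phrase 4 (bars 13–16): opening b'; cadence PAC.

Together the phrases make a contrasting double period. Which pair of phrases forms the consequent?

phrases 3 and 4

In a double period the first pair of phrases (ending imperfect authentic cadence) is the large antecedent and the second pair (ending perfect authentic cadence) is the large consequent; the consequent is phrases 3 and 4.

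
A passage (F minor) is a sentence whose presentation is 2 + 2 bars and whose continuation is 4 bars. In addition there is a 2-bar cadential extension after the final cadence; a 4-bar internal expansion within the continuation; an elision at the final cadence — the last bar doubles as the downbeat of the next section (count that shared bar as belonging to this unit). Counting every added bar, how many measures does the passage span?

14 measures

Basic sentence: 2 + 2 + 4 = 8 bars.
8 (basic form) + 2 (cadential extension) + 4 (internal expansion) = 14.
The elision shares a bar with the next section but does not change this unit's count.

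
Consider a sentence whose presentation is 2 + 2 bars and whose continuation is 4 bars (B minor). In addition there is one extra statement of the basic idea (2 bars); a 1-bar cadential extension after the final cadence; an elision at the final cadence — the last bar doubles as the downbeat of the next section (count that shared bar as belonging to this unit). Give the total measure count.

Basic sentence: 2 + 2 + 4 = 8 bars.
8 (basic form) + 2 (extra statement) + 1 (cadential extension) = 11.
The elision shares a bar with the next section but does not change this unit's count.

11 measures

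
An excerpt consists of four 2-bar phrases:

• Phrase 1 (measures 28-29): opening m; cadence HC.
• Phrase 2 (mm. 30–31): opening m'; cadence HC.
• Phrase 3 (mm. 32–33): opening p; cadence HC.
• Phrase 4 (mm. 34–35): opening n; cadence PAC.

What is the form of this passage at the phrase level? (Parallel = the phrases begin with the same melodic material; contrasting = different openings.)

contrasting double period

Four phrases in two halves: the first half (measures 28–31) ends with a half cadence, the second (measures 32–35) with a perfect authentic cadence — a large antecedent–consequent pair, i.e. a double period.
Phrase 3 begins with different material from phrase 1, making it contrasting.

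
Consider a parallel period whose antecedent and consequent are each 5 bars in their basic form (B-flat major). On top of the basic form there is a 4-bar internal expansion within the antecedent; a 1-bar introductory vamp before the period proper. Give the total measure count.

15 measures

Basic parallel period: 5 + 5 = 10 bars.
10 (basic form) + 4 (internal expansion) + 1 (introduction) = 15.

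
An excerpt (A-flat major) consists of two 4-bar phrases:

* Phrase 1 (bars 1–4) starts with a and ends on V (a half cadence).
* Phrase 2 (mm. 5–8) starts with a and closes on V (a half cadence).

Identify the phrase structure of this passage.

repeated phrase

Both phrases have the same opening (a) and the same cadence (half cadence): the second is a restatement, not a consequent, so this is a repeated phrase rather than a period.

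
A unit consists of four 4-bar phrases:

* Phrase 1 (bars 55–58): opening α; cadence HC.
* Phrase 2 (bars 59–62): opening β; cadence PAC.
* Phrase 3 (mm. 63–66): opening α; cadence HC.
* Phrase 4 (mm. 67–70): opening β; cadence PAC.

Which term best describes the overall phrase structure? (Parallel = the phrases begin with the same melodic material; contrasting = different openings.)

The cadence pattern HC–PAC–HC–PAC is weak–strong twice, and phrases 3–4 restate phrases 1–2: a period heard twice, not a double period (which would end weakly at phrase 2).

repeated period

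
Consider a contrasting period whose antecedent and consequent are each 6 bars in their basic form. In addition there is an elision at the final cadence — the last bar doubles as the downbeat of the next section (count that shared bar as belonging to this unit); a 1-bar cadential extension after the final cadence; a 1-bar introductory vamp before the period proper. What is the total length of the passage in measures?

14 measures

Basic contrasting period: 6 + 6 = 12 bars.
12 (basic form) + 1 (cadential extension) + 1 (introduction) = 14.
The elision shares a bar with the next section but does not change this unit's count.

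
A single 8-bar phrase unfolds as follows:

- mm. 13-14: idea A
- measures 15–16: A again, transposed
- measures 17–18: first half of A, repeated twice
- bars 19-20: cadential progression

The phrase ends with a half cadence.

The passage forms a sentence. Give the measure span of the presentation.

The presentation of a sentence is the basic idea (bars 13-14) plus its repetition (mm. 15–16); the presentation is therefore measures 13–16.

measures 13–16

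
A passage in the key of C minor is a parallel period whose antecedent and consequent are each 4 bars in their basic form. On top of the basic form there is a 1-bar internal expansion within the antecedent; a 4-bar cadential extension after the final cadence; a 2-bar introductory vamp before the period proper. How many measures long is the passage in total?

Basic parallel period: 4 + 4 = 8 bars.
8 (basic form) + 1 (internal expansion) + 4 (cadential extension) + 2 (introduction) = 15.

15 measures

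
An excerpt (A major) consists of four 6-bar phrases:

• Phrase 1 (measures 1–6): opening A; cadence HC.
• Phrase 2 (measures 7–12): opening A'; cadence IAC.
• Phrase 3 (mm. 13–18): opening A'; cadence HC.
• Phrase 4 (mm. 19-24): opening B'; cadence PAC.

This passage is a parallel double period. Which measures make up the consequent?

measures 13–24

In a double period the four phrases pair into a large antecedent (phrases 1–2, ending imperfect authentic cadence) and a large consequent (phrases 3–4, ending perfect authentic cadence). The consequent spans mm. 13–24.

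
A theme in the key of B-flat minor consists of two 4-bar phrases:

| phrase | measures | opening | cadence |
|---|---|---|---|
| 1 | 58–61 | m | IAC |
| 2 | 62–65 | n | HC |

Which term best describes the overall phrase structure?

phrase group

The second phrase closes with a half cadence, which is not stronger than the first phrase's imperfect authentic cadence; without a weak→strong cadential pair there is no antecedent–consequent relationship, so this is a phrase group rather than a period.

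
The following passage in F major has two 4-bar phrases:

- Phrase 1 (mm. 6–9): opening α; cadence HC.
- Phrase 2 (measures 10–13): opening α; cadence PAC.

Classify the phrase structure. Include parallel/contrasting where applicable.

Phrase 1 ends with a half cadence (weaker) and phrase 2 with a perfect authentic cadence (stronger): antecedent + consequent = a period.
The two phrases open with the same material (α / α), so the period is parallel.

parallel period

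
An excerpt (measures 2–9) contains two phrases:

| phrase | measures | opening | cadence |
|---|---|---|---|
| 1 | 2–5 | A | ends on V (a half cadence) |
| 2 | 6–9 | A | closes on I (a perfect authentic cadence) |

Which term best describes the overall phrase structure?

Phrase 1 ends with a half cadence (weaker) and phrase 2 with a perfect authentic cadence (stronger): antecedent + consequent = a period.
The two phrases open with the same material (A / A), so the period is parallel.

parallel period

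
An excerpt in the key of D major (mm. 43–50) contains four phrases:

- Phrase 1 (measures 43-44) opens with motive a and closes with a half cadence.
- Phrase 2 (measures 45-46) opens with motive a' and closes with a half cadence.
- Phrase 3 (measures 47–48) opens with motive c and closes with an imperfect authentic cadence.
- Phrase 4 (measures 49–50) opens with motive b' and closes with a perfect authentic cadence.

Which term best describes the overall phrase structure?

contrasting double period

Four phrases in two halves: the first half (measures 43-46) ends with a half cadence, the second (mm. 47–50) with a perfect authentic cadence — a large antecedent–consequent pair, i.e. a double period.
Phrase 3 begins with different material from phrase 1, making it contrasting.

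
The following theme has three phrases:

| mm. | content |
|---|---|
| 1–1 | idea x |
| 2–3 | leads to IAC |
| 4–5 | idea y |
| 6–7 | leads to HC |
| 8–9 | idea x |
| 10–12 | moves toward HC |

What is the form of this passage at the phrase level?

The final phrase closes with a half cadence, which is not stronger than the preceding half cadence; the 3 phrases lack an overall antecedent–consequent design and so form a phrase group.

phrase group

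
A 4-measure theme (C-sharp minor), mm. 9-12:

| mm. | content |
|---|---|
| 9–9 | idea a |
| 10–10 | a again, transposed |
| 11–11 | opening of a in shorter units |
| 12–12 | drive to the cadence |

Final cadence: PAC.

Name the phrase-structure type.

sentence

Basic idea (m. 9) + its repetition (m. 10) form the presentation; fragmentation and cadence (measures 11-12) form the continuation — the 4-bar whole is a sentence.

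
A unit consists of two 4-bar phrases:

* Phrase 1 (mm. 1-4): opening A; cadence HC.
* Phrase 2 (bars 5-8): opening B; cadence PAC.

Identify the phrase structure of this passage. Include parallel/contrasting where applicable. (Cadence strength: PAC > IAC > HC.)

Phrase 1 ends with a half cadence (weaker) and phrase 2 with a perfect authentic cadence (stronger): antecedent + consequent = a period.
The two phrases open with different material (A / B), so the period is contrasting.

contrasting period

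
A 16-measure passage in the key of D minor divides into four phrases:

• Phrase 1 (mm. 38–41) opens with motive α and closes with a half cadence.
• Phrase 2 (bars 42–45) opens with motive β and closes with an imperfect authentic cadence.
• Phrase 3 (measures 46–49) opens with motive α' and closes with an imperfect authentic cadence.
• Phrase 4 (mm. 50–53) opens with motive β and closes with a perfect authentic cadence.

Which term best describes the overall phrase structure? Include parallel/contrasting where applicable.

parallel double period

Four phrases in two halves: the first half (bars 38–45) ends with an imperfect authentic cadence, the second (mm. 46–53) with a perfect authentic cadence — a large antecedent–consequent pair, i.e. a double period.
Phrase 3 begins with the same material as phrase 1, making it parallel.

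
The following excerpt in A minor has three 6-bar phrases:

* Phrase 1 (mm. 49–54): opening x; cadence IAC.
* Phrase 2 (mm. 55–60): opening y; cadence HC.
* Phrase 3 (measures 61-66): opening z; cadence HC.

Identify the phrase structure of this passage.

The final phrase closes with a half cadence, which is not stronger than the preceding half cadence; the 3 phrases lack an overall antecedent–consequent design and so form a phrase group.

phrase group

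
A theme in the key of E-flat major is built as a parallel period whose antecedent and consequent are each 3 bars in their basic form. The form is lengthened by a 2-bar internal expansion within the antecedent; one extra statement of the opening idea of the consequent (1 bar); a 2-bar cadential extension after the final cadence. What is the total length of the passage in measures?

Basic parallel period: 3 + 3 = 6 bars.
6 (basic form) + 2 (internal expansion) + 1 (extra statement) + 2 (cadential extension) = 11.

11 measures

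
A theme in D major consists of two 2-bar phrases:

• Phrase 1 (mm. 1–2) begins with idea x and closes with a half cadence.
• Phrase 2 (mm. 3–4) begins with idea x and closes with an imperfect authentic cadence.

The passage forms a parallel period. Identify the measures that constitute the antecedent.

The antecedent is the phrase ending with the weaker cadence (half cadence, phrase 1) and the consequent the one ending more conclusively (imperfect authentic cadence, phrase 2); the antecedent is bars 1-2.

measures 1–2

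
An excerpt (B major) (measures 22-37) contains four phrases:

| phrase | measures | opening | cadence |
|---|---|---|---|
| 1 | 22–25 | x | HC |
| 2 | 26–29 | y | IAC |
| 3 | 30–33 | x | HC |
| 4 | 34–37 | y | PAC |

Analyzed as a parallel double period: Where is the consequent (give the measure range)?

measures 30–37

In a double period the four phrases pair into a large antecedent (phrases 1–2, ending imperfect authentic cadence) and a large consequent (phrases 3–4, ending perfect authentic cadence). The consequent spans mm. 30–37.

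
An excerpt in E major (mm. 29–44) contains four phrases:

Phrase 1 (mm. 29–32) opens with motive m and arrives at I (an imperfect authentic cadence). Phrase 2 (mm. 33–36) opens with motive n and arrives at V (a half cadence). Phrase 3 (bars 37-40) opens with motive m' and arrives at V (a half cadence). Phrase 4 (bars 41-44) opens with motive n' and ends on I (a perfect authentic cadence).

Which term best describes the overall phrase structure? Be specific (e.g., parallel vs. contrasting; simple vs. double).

parallel double period

Four phrases in two halves: the first half (measures 29-36) ends with a half cadence, the second (mm. 37–44) with a perfect authentic cadence — a large antecedent–consequent pair, i.e. a double period.
Phrase 3 begins with the same material as phrase 1, making it parallel.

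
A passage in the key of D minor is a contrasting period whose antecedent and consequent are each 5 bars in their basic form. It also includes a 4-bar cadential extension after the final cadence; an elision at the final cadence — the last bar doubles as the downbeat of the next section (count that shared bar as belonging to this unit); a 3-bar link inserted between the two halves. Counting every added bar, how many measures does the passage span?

17 measures

Basic contrasting period: 5 + 5 = 10 bars.
10 (basic form) + 4 (cadential extension) + 3 (link) = 17.
The elision shares a bar with the next section but does not change this unit's count.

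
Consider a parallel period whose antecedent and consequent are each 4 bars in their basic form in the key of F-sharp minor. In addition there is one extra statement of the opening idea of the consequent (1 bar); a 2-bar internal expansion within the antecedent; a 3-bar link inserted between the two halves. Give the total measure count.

Basic parallel period: 4 + 4 = 8 bars.
8 (basic form) + 1 (extra statement) + 2 (internal expansion) + 3 (link) = 14.

14 measures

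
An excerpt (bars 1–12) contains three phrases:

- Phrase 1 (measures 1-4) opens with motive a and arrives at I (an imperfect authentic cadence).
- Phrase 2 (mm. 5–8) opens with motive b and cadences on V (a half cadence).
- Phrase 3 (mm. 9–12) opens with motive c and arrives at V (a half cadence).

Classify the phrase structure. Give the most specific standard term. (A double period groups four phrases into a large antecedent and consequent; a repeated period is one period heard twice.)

The final phrase closes with a half cadence, which is not stronger than the preceding half cadence; the 3 phrases lack an overall antecedent–consequent design and so form a phrase group.

phrase group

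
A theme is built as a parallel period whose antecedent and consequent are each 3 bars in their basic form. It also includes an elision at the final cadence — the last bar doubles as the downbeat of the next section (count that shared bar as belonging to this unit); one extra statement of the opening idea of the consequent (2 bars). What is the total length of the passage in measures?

8 measures

Basic parallel period: 3 + 3 = 6 bars.
6 (basic form) + 2 (extra statement) = 8.
The elision shares a bar with the next section but does not change this unit's count.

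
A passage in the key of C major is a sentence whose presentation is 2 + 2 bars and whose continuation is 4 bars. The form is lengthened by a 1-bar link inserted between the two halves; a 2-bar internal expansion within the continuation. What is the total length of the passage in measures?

11 measures

Basic sentence: 2 + 2 + 4 = 8 bars.
8 (basic form) + 1 (link) + 2 (internal expansion) = 11.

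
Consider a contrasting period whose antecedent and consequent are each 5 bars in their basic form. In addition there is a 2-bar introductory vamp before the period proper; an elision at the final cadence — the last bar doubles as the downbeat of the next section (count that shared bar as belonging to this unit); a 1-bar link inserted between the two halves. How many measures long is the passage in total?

Basic contrasting period: 5 + 5 = 10 bars.
10 (basic form) + 2 (introduction) + 1 (link) = 13.
The elision shares a bar with the next section but does not change this unit's count.

13 measures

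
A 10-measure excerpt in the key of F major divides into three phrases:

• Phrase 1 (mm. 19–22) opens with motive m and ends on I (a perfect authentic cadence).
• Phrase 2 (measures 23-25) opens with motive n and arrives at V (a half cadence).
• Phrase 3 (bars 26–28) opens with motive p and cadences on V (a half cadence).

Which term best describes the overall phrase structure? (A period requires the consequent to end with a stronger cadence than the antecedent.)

The final phrase closes with a half cadence, which is not stronger than the preceding half cadence; the 3 phrases lack an overall antecedent–consequent design and so form a phrase group.

phrase group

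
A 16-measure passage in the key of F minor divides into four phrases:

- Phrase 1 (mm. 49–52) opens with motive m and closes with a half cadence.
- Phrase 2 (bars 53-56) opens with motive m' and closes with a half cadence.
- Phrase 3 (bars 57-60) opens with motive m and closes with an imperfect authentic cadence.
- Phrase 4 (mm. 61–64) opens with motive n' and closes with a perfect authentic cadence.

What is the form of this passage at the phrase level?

Four phrases in two halves: the first half (measures 49–56) ends with a half cadence, the second (mm. 57-64) with a perfect authentic cadence — a large antecedent–consequent pair, i.e. a double period.
Phrase 3 begins with the same material as phrase 1, making it parallel.

parallel double period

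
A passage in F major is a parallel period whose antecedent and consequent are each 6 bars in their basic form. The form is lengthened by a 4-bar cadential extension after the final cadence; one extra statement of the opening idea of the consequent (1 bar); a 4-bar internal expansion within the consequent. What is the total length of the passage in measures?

Basic parallel period: 6 + 6 = 12 bars.
12 (basic form) + 4 (cadential extension) + 1 (extra statement) + 4 (internal expansion) = 21.

21 measures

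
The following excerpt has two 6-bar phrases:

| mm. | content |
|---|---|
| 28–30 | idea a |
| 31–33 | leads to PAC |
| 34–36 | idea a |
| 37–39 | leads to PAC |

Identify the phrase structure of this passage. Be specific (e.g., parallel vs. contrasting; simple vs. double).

Both phrases have the same opening (a) and the same cadence (perfect authentic cadence): the second is a restatement, not a consequent, so this is a repeated phrase rather than a period.

repeated phrase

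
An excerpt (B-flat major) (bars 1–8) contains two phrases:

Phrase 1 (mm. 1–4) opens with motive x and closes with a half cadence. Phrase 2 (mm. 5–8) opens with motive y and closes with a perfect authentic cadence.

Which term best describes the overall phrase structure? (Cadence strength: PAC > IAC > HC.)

Phrase 1 ends with a half cadence (weaker) and phrase 2 with a perfect authentic cadence (stronger): antecedent + consequent = a period.
The two phrases open with different material (x / y), so the period is contrasting.

contrasting period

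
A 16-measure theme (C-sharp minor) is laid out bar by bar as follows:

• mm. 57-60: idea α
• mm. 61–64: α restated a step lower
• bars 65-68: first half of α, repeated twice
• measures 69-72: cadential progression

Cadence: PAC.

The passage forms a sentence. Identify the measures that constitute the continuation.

measures 65–72

After the presentation (measures 57–64), the continuation covers the fragmentation through the cadence: measures 65-72.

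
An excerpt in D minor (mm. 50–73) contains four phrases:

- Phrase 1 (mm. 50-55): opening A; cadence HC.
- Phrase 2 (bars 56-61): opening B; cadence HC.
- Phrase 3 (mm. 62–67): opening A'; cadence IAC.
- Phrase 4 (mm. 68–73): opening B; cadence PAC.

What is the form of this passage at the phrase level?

parallel double period

Four phrases in two halves: the first half (bars 50–61) ends with a half cadence, the second (mm. 62-73) with a perfect authentic cadence — a large antecedent–consequent pair, i.e. a double period.
Phrase 3 begins with the same material as phrase 1, making it parallel.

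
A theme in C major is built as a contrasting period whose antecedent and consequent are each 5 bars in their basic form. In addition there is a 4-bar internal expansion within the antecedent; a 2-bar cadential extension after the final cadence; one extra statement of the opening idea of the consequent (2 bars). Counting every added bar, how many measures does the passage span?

18 measures

Basic contrasting period: 5 + 5 = 10 bars.
10 (basic form) + 4 (internal expansion) + 2 (cadential extension) + 2 (extra statement) = 18.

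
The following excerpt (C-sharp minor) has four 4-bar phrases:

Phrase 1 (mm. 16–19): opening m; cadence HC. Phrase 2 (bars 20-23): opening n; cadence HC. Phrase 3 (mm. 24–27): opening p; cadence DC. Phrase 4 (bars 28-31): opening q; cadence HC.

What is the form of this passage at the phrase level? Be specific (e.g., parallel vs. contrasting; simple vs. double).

Phrase 4 ends with a half cadence, no stronger than phrase 2's half cadence, so the four phrases do not form a double period; nor do phrases 3–4 duplicate 1–2, so it is not a repeated period. With no phrase reaching a conclusive cadence, the passage is a phrase group.

phrase group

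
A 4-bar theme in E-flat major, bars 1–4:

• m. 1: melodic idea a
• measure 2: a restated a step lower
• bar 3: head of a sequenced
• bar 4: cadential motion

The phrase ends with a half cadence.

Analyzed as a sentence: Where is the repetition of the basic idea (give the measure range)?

The presentation of a sentence is the basic idea (measure 1) plus its repetition (m. 2); the repetition of the basic idea is therefore m. 2.

measures 2–2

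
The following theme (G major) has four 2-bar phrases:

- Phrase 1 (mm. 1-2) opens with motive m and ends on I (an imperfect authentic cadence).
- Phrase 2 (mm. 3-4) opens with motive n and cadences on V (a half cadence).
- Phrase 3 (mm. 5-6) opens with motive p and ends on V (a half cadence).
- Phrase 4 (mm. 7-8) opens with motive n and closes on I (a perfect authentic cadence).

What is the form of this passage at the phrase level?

contrasting double period

Four phrases in two halves: the first half (bars 1–4) ends with a half cadence, the second (bars 5–8) with a perfect authentic cadence — a large antecedent–consequent pair, i.e. a double period.
Phrase 3 begins with different material from phrase 1, making it contrasting.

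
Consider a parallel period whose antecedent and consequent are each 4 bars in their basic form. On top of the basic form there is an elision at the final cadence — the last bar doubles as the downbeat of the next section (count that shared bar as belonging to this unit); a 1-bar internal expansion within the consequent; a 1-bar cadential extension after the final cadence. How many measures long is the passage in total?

Basic parallel period: 4 + 4 = 8 bars.
8 (basic form) + 1 (internal expansion) + 1 (cadential extension) = 10.
The elision shares a bar with the next section but does not change this unit's count.

10 measures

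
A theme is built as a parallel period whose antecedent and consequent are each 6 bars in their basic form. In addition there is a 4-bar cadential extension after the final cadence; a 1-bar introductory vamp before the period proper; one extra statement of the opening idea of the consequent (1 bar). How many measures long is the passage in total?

18 measures

Basic parallel period: 6 + 6 = 12 bars.
12 (basic form) + 4 (cadential extension) + 1 (introduction) + 1 (extra statement) = 18.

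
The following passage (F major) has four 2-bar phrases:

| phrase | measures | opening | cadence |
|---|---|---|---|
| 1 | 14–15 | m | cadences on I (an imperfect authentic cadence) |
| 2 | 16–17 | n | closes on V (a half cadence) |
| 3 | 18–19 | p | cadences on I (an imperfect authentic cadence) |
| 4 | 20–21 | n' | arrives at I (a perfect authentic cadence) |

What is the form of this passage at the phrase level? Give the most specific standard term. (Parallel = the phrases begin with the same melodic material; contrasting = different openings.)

contrasting double period

Four phrases in two halves: the first half (mm. 14–17) ends with a half cadence, the second (bars 18–21) with a perfect authentic cadence — a large antecedent–consequent pair, i.e. a double period.
Phrase 3 begins with different material from phrase 1, making it contrasting.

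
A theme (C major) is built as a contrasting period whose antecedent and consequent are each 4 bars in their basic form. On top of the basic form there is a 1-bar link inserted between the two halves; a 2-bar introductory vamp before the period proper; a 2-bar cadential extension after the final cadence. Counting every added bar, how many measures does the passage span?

Basic contrasting period: 4 + 4 = 8 bars.
8 (basic form) + 1 (link) + 2 (introduction) + 2 (cadential extension) = 13.

13 measures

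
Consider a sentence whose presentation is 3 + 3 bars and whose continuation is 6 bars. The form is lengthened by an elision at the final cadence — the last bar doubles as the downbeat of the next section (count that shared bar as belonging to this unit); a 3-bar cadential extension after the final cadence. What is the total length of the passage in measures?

15 measures

Basic sentence: 3 + 3 + 6 = 12 bars.
12 (basic form) + 3 (cadential extension) = 15.
The elision shares a bar with the next section but does not change this unit's count.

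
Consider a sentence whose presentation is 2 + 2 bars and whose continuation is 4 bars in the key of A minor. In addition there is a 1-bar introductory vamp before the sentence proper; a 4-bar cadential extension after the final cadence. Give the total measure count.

13 measures

Basic sentence: 2 + 2 + 4 = 8 bars.
8 (basic form) + 1 (introduction) + 4 (cadential extension) = 13.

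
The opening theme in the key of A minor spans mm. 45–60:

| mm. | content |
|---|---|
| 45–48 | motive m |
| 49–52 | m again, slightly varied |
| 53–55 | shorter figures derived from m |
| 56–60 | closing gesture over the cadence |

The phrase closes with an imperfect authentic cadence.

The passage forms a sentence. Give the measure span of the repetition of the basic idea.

measures 49–52

The presentation of a sentence is the basic idea (bars 45–48) plus its repetition (measures 49–52); the repetition of the basic idea is therefore bars 49–52.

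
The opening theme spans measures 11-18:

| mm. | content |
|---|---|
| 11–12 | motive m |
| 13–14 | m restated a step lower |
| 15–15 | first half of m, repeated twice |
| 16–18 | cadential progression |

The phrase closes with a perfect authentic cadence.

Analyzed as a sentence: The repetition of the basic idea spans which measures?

measures 13–14

The presentation of a sentence is the basic idea (mm. 11–12) plus its repetition (bars 13-14); the repetition of the basic idea is therefore mm. 13–14.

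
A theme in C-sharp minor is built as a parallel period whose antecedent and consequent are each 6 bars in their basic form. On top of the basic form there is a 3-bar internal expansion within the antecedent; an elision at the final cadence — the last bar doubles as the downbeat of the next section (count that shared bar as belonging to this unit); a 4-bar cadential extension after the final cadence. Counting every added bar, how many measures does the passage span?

Basic parallel period: 6 + 6 = 12 bars.
12 (basic form) + 3 (internal expansion) + 4 (cadential extension) = 19.
The elision shares a bar with the next section but does not change this unit's count.

19 measures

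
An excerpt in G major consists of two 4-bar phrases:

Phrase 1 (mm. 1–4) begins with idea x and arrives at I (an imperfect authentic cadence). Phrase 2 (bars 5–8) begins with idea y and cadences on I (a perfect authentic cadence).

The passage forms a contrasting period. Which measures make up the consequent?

The phrase ending with the weaker cadence (imperfect authentic cadence) is the antecedent; the one ending more conclusively (perfect authentic cadence) is the consequent. The consequent is measures 5–8.

measures 5–8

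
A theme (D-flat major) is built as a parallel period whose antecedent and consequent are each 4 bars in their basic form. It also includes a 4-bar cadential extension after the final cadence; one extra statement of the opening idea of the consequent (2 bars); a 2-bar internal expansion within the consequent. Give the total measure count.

16 measures

Basic parallel period: 4 + 4 = 8 bars.
8 (basic form) + 4 (cadential extension) + 2 (extra statement) + 2 (internal expansion) = 16.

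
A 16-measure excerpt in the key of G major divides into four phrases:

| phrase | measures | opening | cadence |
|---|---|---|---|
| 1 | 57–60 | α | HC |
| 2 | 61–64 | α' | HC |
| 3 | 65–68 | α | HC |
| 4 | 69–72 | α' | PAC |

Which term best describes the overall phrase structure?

parallel double period

Four phrases in two halves: the first half (bars 57–64) ends with a half cadence, the second (mm. 65–72) with a perfect authentic cadence — a large antecedent–consequent pair, i.e. a double period.
Phrase 3 begins with the same material as phrase 1, making it parallel.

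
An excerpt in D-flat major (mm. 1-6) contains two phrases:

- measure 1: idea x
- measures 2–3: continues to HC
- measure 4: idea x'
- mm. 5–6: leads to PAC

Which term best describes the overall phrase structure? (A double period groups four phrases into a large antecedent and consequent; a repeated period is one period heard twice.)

Phrase 1 ends with a half cadence (weaker) and phrase 2 with a perfect authentic cadence (stronger): antecedent + consequent = a period.
The two phrases open with the same material (x / x'), so the period is parallel.

parallel period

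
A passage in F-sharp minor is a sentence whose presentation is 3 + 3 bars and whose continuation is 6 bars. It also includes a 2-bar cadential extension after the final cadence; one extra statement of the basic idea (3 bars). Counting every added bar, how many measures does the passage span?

17 measures

Basic sentence: 3 + 3 + 6 = 12 bars.
12 (basic form) + 2 (cadential extension) + 3 (extra statement) = 17.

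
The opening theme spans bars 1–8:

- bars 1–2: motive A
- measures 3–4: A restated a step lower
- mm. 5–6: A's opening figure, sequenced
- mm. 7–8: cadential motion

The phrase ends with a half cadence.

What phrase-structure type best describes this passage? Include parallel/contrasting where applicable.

sentence

Basic idea (measures 1–2) + its repetition (measures 3–4) form the presentation; fragmentation and cadence (mm. 5–8) form the continuation — the 8-bar whole is a sentence.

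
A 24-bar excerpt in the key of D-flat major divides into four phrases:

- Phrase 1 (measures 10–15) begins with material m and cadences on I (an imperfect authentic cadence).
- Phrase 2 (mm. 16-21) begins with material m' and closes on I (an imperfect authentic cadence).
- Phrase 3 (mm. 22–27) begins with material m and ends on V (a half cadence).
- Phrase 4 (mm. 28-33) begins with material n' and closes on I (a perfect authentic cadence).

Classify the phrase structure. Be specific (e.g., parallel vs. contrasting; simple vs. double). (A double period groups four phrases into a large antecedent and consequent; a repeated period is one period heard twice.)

parallel double period

Four phrases in two halves: the first half (bars 10–21) ends with an imperfect authentic cadence, the second (bars 22–33) with a perfect authentic cadence — a large antecedent–consequent pair, i.e. a double period.
Phrase 3 begins with the same material as phrase 1, making it parallel.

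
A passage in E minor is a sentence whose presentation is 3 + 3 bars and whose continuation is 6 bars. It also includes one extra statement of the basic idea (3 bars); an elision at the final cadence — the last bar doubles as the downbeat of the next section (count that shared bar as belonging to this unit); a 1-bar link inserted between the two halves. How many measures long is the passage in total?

Basic sentence: 3 + 3 + 6 = 12 bars.
12 (basic form) + 3 (extra statement) + 1 (link) = 16.
The elision shares a bar with the next section but does not change this unit's count.

16 measures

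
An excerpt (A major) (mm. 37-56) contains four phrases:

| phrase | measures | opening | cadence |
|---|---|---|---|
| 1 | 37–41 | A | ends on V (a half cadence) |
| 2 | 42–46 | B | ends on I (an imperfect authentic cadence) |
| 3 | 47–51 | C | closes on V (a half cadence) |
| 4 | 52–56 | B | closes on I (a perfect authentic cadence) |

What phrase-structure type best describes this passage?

contrasting double period

Four phrases in two halves: the first half (mm. 37–46) ends with an imperfect authentic cadence, the second (measures 47–56) with a perfect authentic cadence — a large antecedent–consequent pair, i.e. a double period.
Phrase 3 begins with different material from phrase 1, making it contrasting.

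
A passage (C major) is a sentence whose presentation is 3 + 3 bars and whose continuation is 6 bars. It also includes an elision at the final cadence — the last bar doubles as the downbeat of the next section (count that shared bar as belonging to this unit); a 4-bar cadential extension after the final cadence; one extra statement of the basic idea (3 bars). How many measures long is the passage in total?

Basic sentence: 3 + 3 + 6 = 12 bars.
12 (basic form) + 4 (cadential extension) + 3 (extra statement) = 19.
The elision shares a bar with the next section but does not change this unit's count.

19 measures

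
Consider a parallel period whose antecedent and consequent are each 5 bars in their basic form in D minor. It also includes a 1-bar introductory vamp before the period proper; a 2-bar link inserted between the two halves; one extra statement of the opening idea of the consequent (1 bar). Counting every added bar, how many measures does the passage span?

Basic parallel period: 5 + 5 = 10 bars.
10 (basic form) + 1 (introduction) + 2 (link) + 1 (extra statement) = 14.

14 measures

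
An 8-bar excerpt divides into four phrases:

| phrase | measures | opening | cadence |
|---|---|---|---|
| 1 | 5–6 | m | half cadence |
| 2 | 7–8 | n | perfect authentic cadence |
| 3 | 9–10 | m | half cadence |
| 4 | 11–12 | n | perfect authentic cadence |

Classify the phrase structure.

repeated period

The cadence pattern HC–PAC–HC–PAC is weak–strong twice, and phrases 3–4 restate phrases 1–2: a period heard twice, not a double period (which would end weakly at phrase 2).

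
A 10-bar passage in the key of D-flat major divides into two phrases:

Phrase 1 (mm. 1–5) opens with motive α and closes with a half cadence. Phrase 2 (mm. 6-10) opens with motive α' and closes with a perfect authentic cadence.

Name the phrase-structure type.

Phrase 1 ends with a half cadence (weaker) and phrase 2 with a perfect authentic cadence (stronger): antecedent + consequent = a period.
The two phrases open with the same material (α / α'), so the period is parallel.

parallel period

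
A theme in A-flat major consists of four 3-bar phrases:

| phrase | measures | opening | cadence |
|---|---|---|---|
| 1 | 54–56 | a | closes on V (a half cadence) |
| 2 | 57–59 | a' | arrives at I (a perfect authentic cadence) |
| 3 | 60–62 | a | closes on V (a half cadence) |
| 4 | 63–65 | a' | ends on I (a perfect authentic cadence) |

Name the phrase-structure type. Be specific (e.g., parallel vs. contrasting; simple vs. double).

The cadence pattern HC–PAC–HC–PAC is weak–strong twice, and phrases 3–4 restate phrases 1–2: a period heard twice, not a double period (which would end weakly at phrase 2).

repeated period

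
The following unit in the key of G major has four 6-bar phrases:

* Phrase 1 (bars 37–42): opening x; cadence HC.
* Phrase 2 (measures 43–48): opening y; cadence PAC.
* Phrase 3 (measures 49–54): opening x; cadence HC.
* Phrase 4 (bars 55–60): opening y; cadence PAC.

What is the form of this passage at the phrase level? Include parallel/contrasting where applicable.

The cadence pattern HC–PAC–HC–PAC is weak–strong twice, and phrases 3–4 restate phrases 1–2: a period heard twice, not a double period (which would end weakly at phrase 2).

repeated period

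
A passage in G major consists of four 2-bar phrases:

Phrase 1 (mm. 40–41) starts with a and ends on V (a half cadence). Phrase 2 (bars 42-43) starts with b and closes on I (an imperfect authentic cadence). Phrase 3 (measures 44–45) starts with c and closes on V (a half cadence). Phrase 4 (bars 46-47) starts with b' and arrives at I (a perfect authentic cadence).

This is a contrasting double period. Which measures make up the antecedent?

measures 40–43

In a double period the first pair of phrases (ending imperfect authentic cadence) is the large antecedent and the second pair (ending perfect authentic cadence) is the large consequent; the antecedent is measures 40–43.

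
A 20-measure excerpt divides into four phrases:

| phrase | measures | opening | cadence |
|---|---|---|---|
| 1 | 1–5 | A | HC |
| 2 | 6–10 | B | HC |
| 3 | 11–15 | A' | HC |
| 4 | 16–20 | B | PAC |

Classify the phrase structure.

Four phrases in two halves: the first half (measures 1–10) ends with a half cadence, the second (mm. 11-20) with a perfect authentic cadence — a large antecedent–consequent pair, i.e. a double period.
Phrase 3 begins with the same material as phrase 1, making it parallel.

parallel double period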